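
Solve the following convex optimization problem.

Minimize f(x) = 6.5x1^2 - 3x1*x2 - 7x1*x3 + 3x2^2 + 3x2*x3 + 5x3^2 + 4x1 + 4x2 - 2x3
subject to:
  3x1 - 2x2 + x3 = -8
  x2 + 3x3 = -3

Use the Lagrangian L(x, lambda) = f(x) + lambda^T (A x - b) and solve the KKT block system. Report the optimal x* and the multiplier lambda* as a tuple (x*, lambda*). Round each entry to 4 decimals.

Form the Lagrangian:
  L(x, lambda) = (1/2) x^T Q x + c^T x + lambda^T (A x - b)
Stationarity (grad_x L = 0): Q x + c + A^T lambda = 0.
Primal feasibility: A x = b.

This gives the KKT block system:
  [ Q   A^T ] [ x     ]   [-c ]
  [ A    0  ] [ lambda ] = [ b ]

Solving the linear system:
  x*      = (-1.7808, 0.7104, -1.2368)
  lambda* = (4.2079, -1.4788)
  f(x*)   = 13.7094

x* = (-1.7808, 0.7104, -1.2368), lambda* = (4.2079, -1.4788)


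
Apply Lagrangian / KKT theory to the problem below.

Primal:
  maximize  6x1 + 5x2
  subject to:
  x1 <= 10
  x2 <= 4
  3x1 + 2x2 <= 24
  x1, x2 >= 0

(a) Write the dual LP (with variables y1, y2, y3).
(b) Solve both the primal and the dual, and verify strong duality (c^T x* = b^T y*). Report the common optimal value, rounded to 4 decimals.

The standard primal-dual pair for 'max c^T x s.t. A x <= b, x >= 0' is:
  Dual:  min b^T y  s.t.  A^T y >= c,  y >= 0.

So the dual LP is:
  minimize  10y1 + 4y2 + 24y3
  subject to:
    y1 + 3y3 >= 6
    y2 + 2y3 >= 5
    y1, y2, y3 >= 0

Solving the primal: x* = (5.3333, 4).
  primal value c^T x* = 52.
Solving the dual: y* = (0, 1, 2).
  dual value b^T y* = 52.
Strong duality: c^T x* = b^T y*. Confirmed.

52


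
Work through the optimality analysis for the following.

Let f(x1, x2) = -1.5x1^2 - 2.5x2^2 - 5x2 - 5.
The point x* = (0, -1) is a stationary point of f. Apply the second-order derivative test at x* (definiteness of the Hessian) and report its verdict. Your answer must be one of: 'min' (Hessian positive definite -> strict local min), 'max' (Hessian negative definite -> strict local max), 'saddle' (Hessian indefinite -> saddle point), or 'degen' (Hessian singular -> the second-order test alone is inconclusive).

Compute the Hessian H = grad^2 f:
  H = [[-3, 0], [0, -5]]
Verify stationarity: grad f(x*) = H x* + g = (0, 0).
Eigenvalues of H: -5, -3.
Both eigenvalues < 0, so H is negative definite -> x* is a strict local max.

max


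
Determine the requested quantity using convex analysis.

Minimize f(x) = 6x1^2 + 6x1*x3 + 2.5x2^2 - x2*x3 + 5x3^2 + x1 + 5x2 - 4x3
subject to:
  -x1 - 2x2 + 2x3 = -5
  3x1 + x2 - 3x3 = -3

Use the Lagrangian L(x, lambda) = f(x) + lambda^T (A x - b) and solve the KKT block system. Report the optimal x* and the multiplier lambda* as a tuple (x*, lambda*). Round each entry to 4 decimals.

Form the Lagrangian:
  L(x, lambda) = (1/2) x^T Q x + c^T x + lambda^T (A x - b)
Stationarity (grad_x L = 0): Q x + c + A^T lambda = 0.
Primal feasibility: A x = b.

This gives the KKT block system:
  [ Q   A^T ] [ x     ]   [-c ]
  [ A    0  ] [ lambda ] = [ b ]

Solving the linear system:
  x*      = (-1.4161, 4.1879, 0.9799)
  lambda* = (16.9986, 9.0373)
  f(x*)   = 63.8544

x* = (-1.4161, 4.1879, 0.9799), lambda* = (16.9986, 9.0373)


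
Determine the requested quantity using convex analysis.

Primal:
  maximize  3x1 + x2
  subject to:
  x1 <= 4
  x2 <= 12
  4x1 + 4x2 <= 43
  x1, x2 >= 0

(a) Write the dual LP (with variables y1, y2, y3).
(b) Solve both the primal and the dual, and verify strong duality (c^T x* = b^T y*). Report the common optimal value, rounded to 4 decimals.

The standard primal-dual pair for 'max c^T x s.t. A x <= b, x >= 0' is:
  Dual:  min b^T y  s.t.  A^T y >= c,  y >= 0.

So the dual LP is:
  minimize  4y1 + 12y2 + 43y3
  subject to:
    y1 + 4y3 >= 3
    y2 + 4y3 >= 1
    y1, y2, y3 >= 0

Solving the primal: x* = (4, 6.75).
  primal value c^T x* = 18.75.
Solving the dual: y* = (2, 0, 0.25).
  dual value b^T y* = 18.75.
Strong duality: c^T x* = b^T y*. Confirmed.

18.75


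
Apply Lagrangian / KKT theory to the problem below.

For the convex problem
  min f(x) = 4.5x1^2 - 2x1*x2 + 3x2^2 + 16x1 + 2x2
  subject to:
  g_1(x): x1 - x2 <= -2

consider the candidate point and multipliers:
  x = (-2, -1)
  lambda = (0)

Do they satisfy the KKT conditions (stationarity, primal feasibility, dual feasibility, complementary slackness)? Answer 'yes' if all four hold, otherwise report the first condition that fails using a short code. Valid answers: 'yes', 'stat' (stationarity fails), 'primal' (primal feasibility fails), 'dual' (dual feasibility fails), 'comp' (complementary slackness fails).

Gradient of f: grad f(x) = Q x + c = (0, 0)
Constraint values g_i(x) = a_i^T x - b_i:
  g_1((-2, -1)) = 1
Stationarity residual: grad f(x) + sum_i lambda_i a_i = (0, 0)
  -> stationarity OK
Primal feasibility (all g_i <= 0): FAILS
Dual feasibility (all lambda_i >= 0): OK
Complementary slackness (lambda_i * g_i(x) = 0 for all i): OK

Verdict: the first failing condition is primal_feasibility -> primal.

primal


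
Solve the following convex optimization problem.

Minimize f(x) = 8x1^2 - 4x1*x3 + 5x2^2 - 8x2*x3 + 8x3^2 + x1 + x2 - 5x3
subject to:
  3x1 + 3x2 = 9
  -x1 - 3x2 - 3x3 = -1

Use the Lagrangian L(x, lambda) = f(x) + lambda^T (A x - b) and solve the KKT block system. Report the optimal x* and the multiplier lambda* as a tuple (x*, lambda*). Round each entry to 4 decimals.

Form the Lagrangian:
  L(x, lambda) = (1/2) x^T Q x + c^T x + lambda^T (A x - b)
Stationarity (grad_x L = 0): Q x + c + A^T lambda = 0.
Primal feasibility: A x = b.

This gives the KKT block system:
  [ Q   A^T ] [ x     ]   [-c ]
  [ A    0  ] [ lambda ] = [ b ]

Solving the linear system:
  x*      = (2.3006, 0.6994, -1.1329)
  lambda* = (-18.3276, -12.6416)
  f(x*)   = 80.4855

x* = (2.3006, 0.6994, -1.1329), lambda* = (-18.3276, -12.6416)


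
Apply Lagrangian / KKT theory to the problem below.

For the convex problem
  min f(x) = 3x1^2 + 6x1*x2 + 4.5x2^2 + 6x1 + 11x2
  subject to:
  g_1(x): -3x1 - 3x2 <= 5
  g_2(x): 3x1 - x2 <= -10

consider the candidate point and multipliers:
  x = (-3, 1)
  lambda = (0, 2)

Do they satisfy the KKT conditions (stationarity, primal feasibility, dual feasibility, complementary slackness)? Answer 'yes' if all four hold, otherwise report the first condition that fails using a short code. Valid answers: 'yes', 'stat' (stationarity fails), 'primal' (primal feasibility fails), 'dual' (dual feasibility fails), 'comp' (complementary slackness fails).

Gradient of f: grad f(x) = Q x + c = (-6, 2)
Constraint values g_i(x) = a_i^T x - b_i:
  g_1((-3, 1)) = 1
  g_2((-3, 1)) = 0
Stationarity residual: grad f(x) + sum_i lambda_i a_i = (0, 0)
  -> stationarity OK
Primal feasibility (all g_i <= 0): FAILS
Dual feasibility (all lambda_i >= 0): OK
Complementary slackness (lambda_i * g_i(x) = 0 for all i): OK

Verdict: the first failing condition is primal_feasibility -> primal.

primal


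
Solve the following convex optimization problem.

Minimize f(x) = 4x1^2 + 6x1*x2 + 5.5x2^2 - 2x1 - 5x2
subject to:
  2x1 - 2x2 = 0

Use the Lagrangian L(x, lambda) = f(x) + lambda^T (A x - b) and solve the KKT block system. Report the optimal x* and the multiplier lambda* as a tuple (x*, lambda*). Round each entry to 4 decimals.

Form the Lagrangian:
  L(x, lambda) = (1/2) x^T Q x + c^T x + lambda^T (A x - b)
Stationarity (grad_x L = 0): Q x + c + A^T lambda = 0.
Primal feasibility: A x = b.

This gives the KKT block system:
  [ Q   A^T ] [ x     ]   [-c ]
  [ A    0  ] [ lambda ] = [ b ]

Solving the linear system:
  x*      = (0.2258, 0.2258)
  lambda* = (-0.5806)
  f(x*)   = -0.7903

x* = (0.2258, 0.2258), lambda* = (-0.5806)


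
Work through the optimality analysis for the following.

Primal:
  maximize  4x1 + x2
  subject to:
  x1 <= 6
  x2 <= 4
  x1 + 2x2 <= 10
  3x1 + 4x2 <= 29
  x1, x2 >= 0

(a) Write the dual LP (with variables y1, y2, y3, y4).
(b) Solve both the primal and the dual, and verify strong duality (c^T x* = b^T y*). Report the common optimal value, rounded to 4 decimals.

The standard primal-dual pair for 'max c^T x s.t. A x <= b, x >= 0' is:
  Dual:  min b^T y  s.t.  A^T y >= c,  y >= 0.

So the dual LP is:
  minimize  6y1 + 4y2 + 10y3 + 29y4
  subject to:
    y1 + y3 + 3y4 >= 4
    y2 + 2y3 + 4y4 >= 1
    y1, y2, y3, y4 >= 0

Solving the primal: x* = (6, 2).
  primal value c^T x* = 26.
Solving the dual: y* = (3.5, 0, 0.5, 0).
  dual value b^T y* = 26.
Strong duality: c^T x* = b^T y*. Confirmed.

26


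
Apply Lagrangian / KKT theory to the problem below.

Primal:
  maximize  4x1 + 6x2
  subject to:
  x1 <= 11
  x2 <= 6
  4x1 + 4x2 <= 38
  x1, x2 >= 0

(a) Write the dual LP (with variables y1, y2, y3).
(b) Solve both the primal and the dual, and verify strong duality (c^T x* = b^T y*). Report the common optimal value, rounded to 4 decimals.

The standard primal-dual pair for 'max c^T x s.t. A x <= b, x >= 0' is:
  Dual:  min b^T y  s.t.  A^T y >= c,  y >= 0.

So the dual LP is:
  minimize  11y1 + 6y2 + 38y3
  subject to:
    y1 + 4y3 >= 4
    y2 + 4y3 >= 6
    y1, y2, y3 >= 0

Solving the primal: x* = (3.5, 6).
  primal value c^T x* = 50.
Solving the dual: y* = (0, 2, 1).
  dual value b^T y* = 50.
Strong duality: c^T x* = b^T y*. Confirmed.

50


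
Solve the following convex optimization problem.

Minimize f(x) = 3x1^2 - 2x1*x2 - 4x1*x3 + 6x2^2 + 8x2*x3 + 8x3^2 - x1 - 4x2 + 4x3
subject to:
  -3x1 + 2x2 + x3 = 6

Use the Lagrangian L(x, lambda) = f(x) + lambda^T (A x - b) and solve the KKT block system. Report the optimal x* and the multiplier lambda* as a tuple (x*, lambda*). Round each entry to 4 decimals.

Form the Lagrangian:
  L(x, lambda) = (1/2) x^T Q x + c^T x + lambda^T (A x - b)
Stationarity (grad_x L = 0): Q x + c + A^T lambda = 0.
Primal feasibility: A x = b.

This gives the KKT block system:
  [ Q   A^T ] [ x     ]   [-c ]
  [ A    0  ] [ lambda ] = [ b ]

Solving the linear system:
  x*      = (-1.5185, 1.2677, -1.0909)
  lambda* = (-2.7609)
  f(x*)   = 4.3249

x* = (-1.5185, 1.2677, -1.0909), lambda* = (-2.7609)


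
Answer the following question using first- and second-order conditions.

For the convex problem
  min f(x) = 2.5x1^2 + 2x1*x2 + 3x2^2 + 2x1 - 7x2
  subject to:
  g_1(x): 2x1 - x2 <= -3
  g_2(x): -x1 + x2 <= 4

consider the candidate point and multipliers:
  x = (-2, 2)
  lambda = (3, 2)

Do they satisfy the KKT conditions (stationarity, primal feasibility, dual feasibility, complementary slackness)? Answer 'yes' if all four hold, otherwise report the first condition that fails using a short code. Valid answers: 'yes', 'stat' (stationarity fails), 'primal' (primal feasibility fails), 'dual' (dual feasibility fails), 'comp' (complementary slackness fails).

Gradient of f: grad f(x) = Q x + c = (-4, 1)
Constraint values g_i(x) = a_i^T x - b_i:
  g_1((-2, 2)) = -3
  g_2((-2, 2)) = 0
Stationarity residual: grad f(x) + sum_i lambda_i a_i = (0, 0)
  -> stationarity OK
Primal feasibility (all g_i <= 0): OK
Dual feasibility (all lambda_i >= 0): OK
Complementary slackness (lambda_i * g_i(x) = 0 for all i): FAILS

Verdict: the first failing condition is complementary_slackness -> comp.

comp


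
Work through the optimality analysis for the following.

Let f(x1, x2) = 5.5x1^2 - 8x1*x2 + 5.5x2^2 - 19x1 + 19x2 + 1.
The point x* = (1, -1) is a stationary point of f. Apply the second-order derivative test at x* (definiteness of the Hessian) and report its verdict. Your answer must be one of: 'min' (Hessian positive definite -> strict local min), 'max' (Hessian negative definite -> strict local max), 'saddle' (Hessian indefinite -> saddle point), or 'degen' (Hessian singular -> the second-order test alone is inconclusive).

Compute the Hessian H = grad^2 f:
  H = [[11, -8], [-8, 11]]
Verify stationarity: grad f(x*) = H x* + g = (0, 0).
Eigenvalues of H: 3, 19.
Both eigenvalues > 0, so H is positive definite -> x* is a strict local min.

min


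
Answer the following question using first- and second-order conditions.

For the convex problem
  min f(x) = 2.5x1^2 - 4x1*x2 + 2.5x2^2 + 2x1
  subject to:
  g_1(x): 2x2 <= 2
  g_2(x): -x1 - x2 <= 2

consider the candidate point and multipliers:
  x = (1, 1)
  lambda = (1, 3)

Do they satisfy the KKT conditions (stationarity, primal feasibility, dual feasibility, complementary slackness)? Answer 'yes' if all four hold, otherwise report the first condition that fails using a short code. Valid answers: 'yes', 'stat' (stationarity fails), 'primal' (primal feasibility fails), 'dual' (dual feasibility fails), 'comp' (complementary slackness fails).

Gradient of f: grad f(x) = Q x + c = (3, 1)
Constraint values g_i(x) = a_i^T x - b_i:
  g_1((1, 1)) = 0
  g_2((1, 1)) = -4
Stationarity residual: grad f(x) + sum_i lambda_i a_i = (0, 0)
  -> stationarity OK
Primal feasibility (all g_i <= 0): OK
Dual feasibility (all lambda_i >= 0): OK
Complementary slackness (lambda_i * g_i(x) = 0 for all i): FAILS

Verdict: the first failing condition is complementary_slackness -> comp.

comp


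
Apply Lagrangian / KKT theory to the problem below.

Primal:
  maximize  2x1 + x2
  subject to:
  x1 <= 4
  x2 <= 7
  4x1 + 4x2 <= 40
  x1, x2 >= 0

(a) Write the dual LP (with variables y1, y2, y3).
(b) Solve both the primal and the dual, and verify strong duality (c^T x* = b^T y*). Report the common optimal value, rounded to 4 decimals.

The standard primal-dual pair for 'max c^T x s.t. A x <= b, x >= 0' is:
  Dual:  min b^T y  s.t.  A^T y >= c,  y >= 0.

So the dual LP is:
  minimize  4y1 + 7y2 + 40y3
  subject to:
    y1 + 4y3 >= 2
    y2 + 4y3 >= 1
    y1, y2, y3 >= 0

Solving the primal: x* = (4, 6).
  primal value c^T x* = 14.
Solving the dual: y* = (1, 0, 0.25).
  dual value b^T y* = 14.
Strong duality: c^T x* = b^T y*. Confirmed.

14


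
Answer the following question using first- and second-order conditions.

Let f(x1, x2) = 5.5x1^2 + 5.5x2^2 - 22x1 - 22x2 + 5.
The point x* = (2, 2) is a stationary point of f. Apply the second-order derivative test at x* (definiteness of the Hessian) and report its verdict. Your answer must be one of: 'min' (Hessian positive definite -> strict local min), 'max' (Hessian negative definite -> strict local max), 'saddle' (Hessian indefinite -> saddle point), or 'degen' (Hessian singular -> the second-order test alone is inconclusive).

Compute the Hessian H = grad^2 f:
  H = [[11, 0], [0, 11]]
Verify stationarity: grad f(x*) = H x* + g = (0, 0).
Eigenvalues of H: 11, 11.
Both eigenvalues > 0, so H is positive definite -> x* is a strict local min.

min


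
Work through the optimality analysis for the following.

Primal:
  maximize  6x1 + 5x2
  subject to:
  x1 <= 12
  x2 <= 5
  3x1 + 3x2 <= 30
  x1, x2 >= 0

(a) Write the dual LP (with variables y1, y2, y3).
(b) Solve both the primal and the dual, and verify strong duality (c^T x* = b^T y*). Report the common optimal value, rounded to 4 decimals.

The standard primal-dual pair for 'max c^T x s.t. A x <= b, x >= 0' is:
  Dual:  min b^T y  s.t.  A^T y >= c,  y >= 0.

So the dual LP is:
  minimize  12y1 + 5y2 + 30y3
  subject to:
    y1 + 3y3 >= 6
    y2 + 3y3 >= 5
    y1, y2, y3 >= 0

Solving the primal: x* = (10, 0).
  primal value c^T x* = 60.
Solving the dual: y* = (0, 0, 2).
  dual value b^T y* = 60.
Strong duality: c^T x* = b^T y*. Confirmed.

60


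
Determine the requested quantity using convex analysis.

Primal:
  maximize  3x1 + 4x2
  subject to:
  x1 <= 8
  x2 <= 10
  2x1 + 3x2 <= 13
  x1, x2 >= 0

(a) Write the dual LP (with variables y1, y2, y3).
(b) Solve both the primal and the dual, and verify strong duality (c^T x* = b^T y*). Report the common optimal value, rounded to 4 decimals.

The standard primal-dual pair for 'max c^T x s.t. A x <= b, x >= 0' is:
  Dual:  min b^T y  s.t.  A^T y >= c,  y >= 0.

So the dual LP is:
  minimize  8y1 + 10y2 + 13y3
  subject to:
    y1 + 2y3 >= 3
    y2 + 3y3 >= 4
    y1, y2, y3 >= 0

Solving the primal: x* = (6.5, 0).
  primal value c^T x* = 19.5.
Solving the dual: y* = (0, 0, 1.5).
  dual value b^T y* = 19.5.
Strong duality: c^T x* = b^T y*. Confirmed.

19.5


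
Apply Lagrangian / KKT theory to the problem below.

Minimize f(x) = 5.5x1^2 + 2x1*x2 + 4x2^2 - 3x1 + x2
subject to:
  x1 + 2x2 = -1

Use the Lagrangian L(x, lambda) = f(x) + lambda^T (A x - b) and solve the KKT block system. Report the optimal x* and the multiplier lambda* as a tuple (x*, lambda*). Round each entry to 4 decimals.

Form the Lagrangian:
  L(x, lambda) = (1/2) x^T Q x + c^T x + lambda^T (A x - b)
Stationarity (grad_x L = 0): Q x + c + A^T lambda = 0.
Primal feasibility: A x = b.

This gives the KKT block system:
  [ Q   A^T ] [ x     ]   [-c ]
  [ A    0  ] [ lambda ] = [ b ]

Solving the linear system:
  x*      = (0.2273, -0.6136)
  lambda* = (1.7273)
  f(x*)   = 0.2159

x* = (0.2273, -0.6136), lambda* = (1.7273)


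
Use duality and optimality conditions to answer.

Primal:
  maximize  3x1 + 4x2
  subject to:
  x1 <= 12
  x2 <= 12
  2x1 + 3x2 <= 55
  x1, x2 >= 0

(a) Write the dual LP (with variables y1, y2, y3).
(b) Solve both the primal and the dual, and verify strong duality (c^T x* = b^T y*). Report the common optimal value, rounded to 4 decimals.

The standard primal-dual pair for 'max c^T x s.t. A x <= b, x >= 0' is:
  Dual:  min b^T y  s.t.  A^T y >= c,  y >= 0.

So the dual LP is:
  minimize  12y1 + 12y2 + 55y3
  subject to:
    y1 + 2y3 >= 3
    y2 + 3y3 >= 4
    y1, y2, y3 >= 0

Solving the primal: x* = (12, 10.3333).
  primal value c^T x* = 77.3333.
Solving the dual: y* = (0.3333, 0, 1.3333).
  dual value b^T y* = 77.3333.
Strong duality: c^T x* = b^T y*. Confirmed.

77.3333


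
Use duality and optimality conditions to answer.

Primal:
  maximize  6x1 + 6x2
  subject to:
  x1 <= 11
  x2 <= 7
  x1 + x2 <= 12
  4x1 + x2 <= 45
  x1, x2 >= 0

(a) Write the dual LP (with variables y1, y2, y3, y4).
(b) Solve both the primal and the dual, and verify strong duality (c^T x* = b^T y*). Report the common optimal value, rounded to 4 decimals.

The standard primal-dual pair for 'max c^T x s.t. A x <= b, x >= 0' is:
  Dual:  min b^T y  s.t.  A^T y >= c,  y >= 0.

So the dual LP is:
  minimize  11y1 + 7y2 + 12y3 + 45y4
  subject to:
    y1 + y3 + 4y4 >= 6
    y2 + y3 + y4 >= 6
    y1, y2, y3, y4 >= 0

Solving the primal: x* = (11, 1).
  primal value c^T x* = 72.
Solving the dual: y* = (0, 0, 6, 0).
  dual value b^T y* = 72.
Strong duality: c^T x* = b^T y*. Confirmed.

72


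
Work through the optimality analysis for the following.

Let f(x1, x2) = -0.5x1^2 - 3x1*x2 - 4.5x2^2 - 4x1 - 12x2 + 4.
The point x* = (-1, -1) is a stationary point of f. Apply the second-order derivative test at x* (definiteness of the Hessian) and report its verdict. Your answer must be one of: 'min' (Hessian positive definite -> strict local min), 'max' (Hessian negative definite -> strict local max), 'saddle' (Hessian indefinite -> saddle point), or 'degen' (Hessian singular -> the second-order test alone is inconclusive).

Compute the Hessian H = grad^2 f:
  H = [[-1, -3], [-3, -9]]
Verify stationarity: grad f(x*) = H x* + g = (0, 0).
Eigenvalues of H: -10, 0.
H has a zero eigenvalue (singular; negative semidefinite but not definite), so H is neither positive definite, negative definite, nor indefinite. The second-order test alone is inconclusive -> degen.
(Indeed, f is constant along the null direction of H through x*, so x* is not a strict local extremum.)

degen


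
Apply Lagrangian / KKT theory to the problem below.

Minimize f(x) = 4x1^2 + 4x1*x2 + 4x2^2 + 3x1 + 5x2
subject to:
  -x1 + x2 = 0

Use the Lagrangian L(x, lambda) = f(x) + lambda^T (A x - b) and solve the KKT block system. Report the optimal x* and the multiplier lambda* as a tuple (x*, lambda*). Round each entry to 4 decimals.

Form the Lagrangian:
  L(x, lambda) = (1/2) x^T Q x + c^T x + lambda^T (A x - b)
Stationarity (grad_x L = 0): Q x + c + A^T lambda = 0.
Primal feasibility: A x = b.

This gives the KKT block system:
  [ Q   A^T ] [ x     ]   [-c ]
  [ A    0  ] [ lambda ] = [ b ]

Solving the linear system:
  x*      = (-0.3333, -0.3333)
  lambda* = (-1)
  f(x*)   = -1.3333

x* = (-0.3333, -0.3333), lambda* = (-1)


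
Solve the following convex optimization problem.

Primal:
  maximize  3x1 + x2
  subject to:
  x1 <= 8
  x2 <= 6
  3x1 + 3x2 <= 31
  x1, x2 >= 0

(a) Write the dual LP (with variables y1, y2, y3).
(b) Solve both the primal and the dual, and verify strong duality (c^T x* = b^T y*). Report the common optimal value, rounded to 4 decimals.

The standard primal-dual pair for 'max c^T x s.t. A x <= b, x >= 0' is:
  Dual:  min b^T y  s.t.  A^T y >= c,  y >= 0.

So the dual LP is:
  minimize  8y1 + 6y2 + 31y3
  subject to:
    y1 + 3y3 >= 3
    y2 + 3y3 >= 1
    y1, y2, y3 >= 0

Solving the primal: x* = (8, 2.3333).
  primal value c^T x* = 26.3333.
Solving the dual: y* = (2, 0, 0.3333).
  dual value b^T y* = 26.3333.
Strong duality: c^T x* = b^T y*. Confirmed.

26.3333


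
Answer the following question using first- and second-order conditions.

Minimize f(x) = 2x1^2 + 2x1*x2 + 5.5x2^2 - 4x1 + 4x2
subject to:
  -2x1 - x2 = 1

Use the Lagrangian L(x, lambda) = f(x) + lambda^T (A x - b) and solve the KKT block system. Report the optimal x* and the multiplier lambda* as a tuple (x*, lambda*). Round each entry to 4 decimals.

Form the Lagrangian:
  L(x, lambda) = (1/2) x^T Q x + c^T x + lambda^T (A x - b)
Stationarity (grad_x L = 0): Q x + c + A^T lambda = 0.
Primal feasibility: A x = b.

This gives the KKT block system:
  [ Q   A^T ] [ x     ]   [-c ]
  [ A    0  ] [ lambda ] = [ b ]

Solving the linear system:
  x*      = (-0.2, -0.6)
  lambda* = (-3)
  f(x*)   = 0.7

x* = (-0.2, -0.6), lambda* = (-3)


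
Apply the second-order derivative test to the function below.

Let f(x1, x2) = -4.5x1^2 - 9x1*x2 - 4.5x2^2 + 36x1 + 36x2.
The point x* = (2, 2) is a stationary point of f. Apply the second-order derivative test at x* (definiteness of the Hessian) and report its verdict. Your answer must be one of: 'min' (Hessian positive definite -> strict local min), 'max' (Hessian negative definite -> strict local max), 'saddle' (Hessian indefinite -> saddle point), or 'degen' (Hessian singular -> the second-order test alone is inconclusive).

Compute the Hessian H = grad^2 f:
  H = [[-9, -9], [-9, -9]]
Verify stationarity: grad f(x*) = H x* + g = (0, 0).
Eigenvalues of H: -18, 0.
H has a zero eigenvalue (singular; negative semidefinite but not definite), so H is neither positive definite, negative definite, nor indefinite. The second-order test alone is inconclusive -> degen.
(Indeed, f is constant along the null direction of H through x*, so x* is not a strict local extremum.)

degen


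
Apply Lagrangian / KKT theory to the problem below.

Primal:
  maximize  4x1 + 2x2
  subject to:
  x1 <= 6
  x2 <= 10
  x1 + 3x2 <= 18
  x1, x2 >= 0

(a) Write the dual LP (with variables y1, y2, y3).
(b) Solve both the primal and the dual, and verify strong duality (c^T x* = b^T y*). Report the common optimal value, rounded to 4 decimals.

The standard primal-dual pair for 'max c^T x s.t. A x <= b, x >= 0' is:
  Dual:  min b^T y  s.t.  A^T y >= c,  y >= 0.

So the dual LP is:
  minimize  6y1 + 10y2 + 18y3
  subject to:
    y1 + y3 >= 4
    y2 + 3y3 >= 2
    y1, y2, y3 >= 0

Solving the primal: x* = (6, 4).
  primal value c^T x* = 32.
Solving the dual: y* = (3.3333, 0, 0.6667).
  dual value b^T y* = 32.
Strong duality: c^T x* = b^T y*. Confirmed.

32


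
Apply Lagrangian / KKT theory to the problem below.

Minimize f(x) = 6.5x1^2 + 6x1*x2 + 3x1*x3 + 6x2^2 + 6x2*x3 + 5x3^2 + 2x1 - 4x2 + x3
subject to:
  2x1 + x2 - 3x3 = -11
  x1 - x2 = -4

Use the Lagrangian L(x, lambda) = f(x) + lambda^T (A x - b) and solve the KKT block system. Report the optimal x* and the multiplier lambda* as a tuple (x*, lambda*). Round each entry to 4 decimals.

Form the Lagrangian:
  L(x, lambda) = (1/2) x^T Q x + c^T x + lambda^T (A x - b)
Stationarity (grad_x L = 0): Q x + c + A^T lambda = 0.
Primal feasibility: A x = b.

This gives the KKT block system:
  [ Q   A^T ] [ x     ]   [-c ]
  [ A    0  ] [ lambda ] = [ b ]

Solving the linear system:
  x*      = (-2.9231, 1.0769, 2.0769)
  lambda* = (6.4872, 10.3333)
  f(x*)   = 52.3077

x* = (-2.9231, 1.0769, 2.0769), lambda* = (6.4872, 10.3333)


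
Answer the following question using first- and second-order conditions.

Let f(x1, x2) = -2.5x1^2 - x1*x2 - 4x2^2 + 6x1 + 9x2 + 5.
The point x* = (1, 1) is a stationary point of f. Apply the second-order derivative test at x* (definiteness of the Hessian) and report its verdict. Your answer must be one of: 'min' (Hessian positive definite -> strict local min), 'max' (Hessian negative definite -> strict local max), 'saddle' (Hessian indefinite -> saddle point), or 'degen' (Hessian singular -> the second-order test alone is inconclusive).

Compute the Hessian H = grad^2 f:
  H = [[-5, -1], [-1, -8]]
Verify stationarity: grad f(x*) = H x* + g = (0, 0).
Eigenvalues of H: -8.3028, -4.6972.
Both eigenvalues < 0, so H is negative definite -> x* is a strict local max.

max


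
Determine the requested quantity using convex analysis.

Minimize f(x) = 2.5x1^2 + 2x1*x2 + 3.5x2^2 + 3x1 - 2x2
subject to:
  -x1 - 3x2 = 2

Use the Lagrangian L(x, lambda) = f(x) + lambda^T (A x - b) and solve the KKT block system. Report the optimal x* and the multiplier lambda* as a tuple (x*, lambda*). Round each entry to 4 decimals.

Form the Lagrangian:
  L(x, lambda) = (1/2) x^T Q x + c^T x + lambda^T (A x - b)
Stationarity (grad_x L = 0): Q x + c + A^T lambda = 0.
Primal feasibility: A x = b.

This gives the KKT block system:
  [ Q   A^T ] [ x     ]   [-c ]
  [ A    0  ] [ lambda ] = [ b ]

Solving the linear system:
  x*      = (-0.875, -0.375)
  lambda* = (-2.125)
  f(x*)   = 1.1875

x* = (-0.875, -0.375), lambda* = (-2.125)


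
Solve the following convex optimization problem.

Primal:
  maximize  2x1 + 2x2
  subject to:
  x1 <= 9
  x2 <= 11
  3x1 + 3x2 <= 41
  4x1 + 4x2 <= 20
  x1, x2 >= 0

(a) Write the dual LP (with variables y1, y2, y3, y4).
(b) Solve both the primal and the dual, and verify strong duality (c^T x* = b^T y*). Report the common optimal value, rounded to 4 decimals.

The standard primal-dual pair for 'max c^T x s.t. A x <= b, x >= 0' is:
  Dual:  min b^T y  s.t.  A^T y >= c,  y >= 0.

So the dual LP is:
  minimize  9y1 + 11y2 + 41y3 + 20y4
  subject to:
    y1 + 3y3 + 4y4 >= 2
    y2 + 3y3 + 4y4 >= 2
    y1, y2, y3, y4 >= 0

Solving the primal: x* = (5, 0).
  primal value c^T x* = 10.
Solving the dual: y* = (0, 0, 0, 0.5).
  dual value b^T y* = 10.
Strong duality: c^T x* = b^T y*. Confirmed.

10


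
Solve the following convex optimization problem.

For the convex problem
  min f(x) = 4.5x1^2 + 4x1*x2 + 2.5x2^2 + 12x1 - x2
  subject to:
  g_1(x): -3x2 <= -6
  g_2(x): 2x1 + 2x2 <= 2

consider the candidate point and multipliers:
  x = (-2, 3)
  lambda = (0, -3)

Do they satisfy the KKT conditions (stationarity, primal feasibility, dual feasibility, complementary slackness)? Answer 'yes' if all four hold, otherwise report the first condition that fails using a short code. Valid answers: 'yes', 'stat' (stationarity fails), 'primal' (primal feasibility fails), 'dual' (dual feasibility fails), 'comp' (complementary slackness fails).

Gradient of f: grad f(x) = Q x + c = (6, 6)
Constraint values g_i(x) = a_i^T x - b_i:
  g_1((-2, 3)) = -3
  g_2((-2, 3)) = 0
Stationarity residual: grad f(x) + sum_i lambda_i a_i = (0, 0)
  -> stationarity OK
Primal feasibility (all g_i <= 0): OK
Dual feasibility (all lambda_i >= 0): FAILS
Complementary slackness (lambda_i * g_i(x) = 0 for all i): OK

Verdict: the first failing condition is dual_feasibility -> dual.

dual


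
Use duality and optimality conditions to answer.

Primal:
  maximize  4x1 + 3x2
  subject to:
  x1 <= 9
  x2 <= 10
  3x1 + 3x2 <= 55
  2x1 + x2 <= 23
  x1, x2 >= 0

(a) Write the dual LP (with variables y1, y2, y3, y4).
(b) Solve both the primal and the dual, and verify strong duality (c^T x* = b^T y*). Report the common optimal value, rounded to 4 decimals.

The standard primal-dual pair for 'max c^T x s.t. A x <= b, x >= 0' is:
  Dual:  min b^T y  s.t.  A^T y >= c,  y >= 0.

So the dual LP is:
  minimize  9y1 + 10y2 + 55y3 + 23y4
  subject to:
    y1 + 3y3 + 2y4 >= 4
    y2 + 3y3 + y4 >= 3
    y1, y2, y3, y4 >= 0

Solving the primal: x* = (6.5, 10).
  primal value c^T x* = 56.
Solving the dual: y* = (0, 1, 0, 2).
  dual value b^T y* = 56.
Strong duality: c^T x* = b^T y*. Confirmed.

56


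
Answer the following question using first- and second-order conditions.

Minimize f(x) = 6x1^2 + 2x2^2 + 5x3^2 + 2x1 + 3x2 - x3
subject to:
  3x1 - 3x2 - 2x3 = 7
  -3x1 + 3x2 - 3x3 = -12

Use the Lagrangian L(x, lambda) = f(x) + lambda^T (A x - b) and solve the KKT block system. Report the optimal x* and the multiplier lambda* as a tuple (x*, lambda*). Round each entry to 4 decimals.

Form the Lagrangian:
  L(x, lambda) = (1/2) x^T Q x + c^T x + lambda^T (A x - b)
Stationarity (grad_x L = 0): Q x + c + A^T lambda = 0.
Primal feasibility: A x = b.

This gives the KKT block system:
  [ Q   A^T ] [ x     ]   [-c ]
  [ A    0  ] [ lambda ] = [ b ]

Solving the linear system:
  x*      = (0.4375, -2.5625, 1)
  lambda* = (0.35, 2.7667)
  f(x*)   = 11.4687

x* = (0.4375, -2.5625, 1), lambda* = (0.35, 2.7667)


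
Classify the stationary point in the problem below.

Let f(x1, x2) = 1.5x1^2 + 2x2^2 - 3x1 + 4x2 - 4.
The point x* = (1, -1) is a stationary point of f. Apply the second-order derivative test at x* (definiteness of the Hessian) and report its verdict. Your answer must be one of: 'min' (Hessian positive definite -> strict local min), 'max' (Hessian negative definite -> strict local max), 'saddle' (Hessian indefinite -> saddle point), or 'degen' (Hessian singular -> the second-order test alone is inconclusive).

Compute the Hessian H = grad^2 f:
  H = [[3, 0], [0, 4]]
Verify stationarity: grad f(x*) = H x* + g = (0, 0).
Eigenvalues of H: 3, 4.
Both eigenvalues > 0, so H is positive definite -> x* is a strict local min.

min


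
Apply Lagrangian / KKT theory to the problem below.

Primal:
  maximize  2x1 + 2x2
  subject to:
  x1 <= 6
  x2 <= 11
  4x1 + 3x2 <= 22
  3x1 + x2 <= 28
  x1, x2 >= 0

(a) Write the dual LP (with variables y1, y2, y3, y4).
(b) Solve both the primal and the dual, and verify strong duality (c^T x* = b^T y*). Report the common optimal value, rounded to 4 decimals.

The standard primal-dual pair for 'max c^T x s.t. A x <= b, x >= 0' is:
  Dual:  min b^T y  s.t.  A^T y >= c,  y >= 0.

So the dual LP is:
  minimize  6y1 + 11y2 + 22y3 + 28y4
  subject to:
    y1 + 4y3 + 3y4 >= 2
    y2 + 3y3 + y4 >= 2
    y1, y2, y3, y4 >= 0

Solving the primal: x* = (0, 7.3333).
  primal value c^T x* = 14.6667.
Solving the dual: y* = (0, 0, 0.6667, 0).
  dual value b^T y* = 14.6667.
Strong duality: c^T x* = b^T y*. Confirmed.

14.6667


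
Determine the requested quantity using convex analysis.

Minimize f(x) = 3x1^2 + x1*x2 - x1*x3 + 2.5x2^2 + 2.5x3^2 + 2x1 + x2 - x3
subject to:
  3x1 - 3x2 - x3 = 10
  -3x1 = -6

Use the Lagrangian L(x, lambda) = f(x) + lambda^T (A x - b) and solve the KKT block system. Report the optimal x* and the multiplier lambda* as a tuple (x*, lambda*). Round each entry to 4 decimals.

Form the Lagrangian:
  L(x, lambda) = (1/2) x^T Q x + c^T x + lambda^T (A x - b)
Stationarity (grad_x L = 0): Q x + c + A^T lambda = 0.
Primal feasibility: A x = b.

This gives the KKT block system:
  [ Q   A^T ] [ x     ]   [-c ]
  [ A    0  ] [ lambda ] = [ b ]

Solving the linear system:
  x*      = (2, -1.44, 0.32)
  lambda* = (-1.4, 2.68)
  f(x*)   = 16.16

x* = (2, -1.44, 0.32), lambda* = (-1.4, 2.68)


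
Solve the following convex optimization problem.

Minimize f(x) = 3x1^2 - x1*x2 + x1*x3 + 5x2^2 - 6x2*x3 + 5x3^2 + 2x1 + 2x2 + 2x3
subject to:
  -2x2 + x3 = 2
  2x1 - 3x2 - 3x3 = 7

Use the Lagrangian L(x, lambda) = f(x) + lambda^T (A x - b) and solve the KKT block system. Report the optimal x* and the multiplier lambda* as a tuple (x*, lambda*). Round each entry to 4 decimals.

Form the Lagrangian:
  L(x, lambda) = (1/2) x^T Q x + c^T x + lambda^T (A x - b)
Stationarity (grad_x L = 0): Q x + c + A^T lambda = 0.
Primal feasibility: A x = b.

This gives the KKT block system:
  [ Q   A^T ] [ x     ]   [-c ]
  [ A    0  ] [ lambda ] = [ b ]

Solving the linear system:
  x*      = (-0.2284, -1.4952, -0.9904)
  lambda* = (-2.5399, -0.5671)
  f(x*)   = 1.8107

x* = (-0.2284, -1.4952, -0.9904), lambda* = (-2.5399, -0.5671)


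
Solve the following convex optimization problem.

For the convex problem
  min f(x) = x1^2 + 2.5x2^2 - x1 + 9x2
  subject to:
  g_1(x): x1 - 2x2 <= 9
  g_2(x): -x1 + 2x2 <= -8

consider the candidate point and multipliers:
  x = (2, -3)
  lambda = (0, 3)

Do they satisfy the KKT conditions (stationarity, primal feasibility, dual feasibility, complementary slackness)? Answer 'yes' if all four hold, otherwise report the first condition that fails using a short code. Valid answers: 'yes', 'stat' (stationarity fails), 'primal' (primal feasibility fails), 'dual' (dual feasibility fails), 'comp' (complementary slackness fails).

Gradient of f: grad f(x) = Q x + c = (3, -6)
Constraint values g_i(x) = a_i^T x - b_i:
  g_1((2, -3)) = -1
  g_2((2, -3)) = 0
Stationarity residual: grad f(x) + sum_i lambda_i a_i = (0, 0)
  -> stationarity OK
Primal feasibility (all g_i <= 0): OK
Dual feasibility (all lambda_i >= 0): OK
Complementary slackness (lambda_i * g_i(x) = 0 for all i): OK

Verdict: yes, KKT holds.

yes


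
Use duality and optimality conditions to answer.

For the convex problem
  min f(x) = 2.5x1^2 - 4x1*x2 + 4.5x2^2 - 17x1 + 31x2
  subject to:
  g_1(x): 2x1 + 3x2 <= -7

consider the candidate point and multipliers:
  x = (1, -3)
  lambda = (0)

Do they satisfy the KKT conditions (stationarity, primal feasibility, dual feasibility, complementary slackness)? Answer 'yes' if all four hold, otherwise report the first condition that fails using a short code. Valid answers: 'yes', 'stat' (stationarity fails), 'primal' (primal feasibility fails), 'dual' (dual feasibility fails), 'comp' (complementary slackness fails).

Gradient of f: grad f(x) = Q x + c = (0, 0)
Constraint values g_i(x) = a_i^T x - b_i:
  g_1((1, -3)) = 0
Stationarity residual: grad f(x) + sum_i lambda_i a_i = (0, 0)
  -> stationarity OK
Primal feasibility (all g_i <= 0): OK
Dual feasibility (all lambda_i >= 0): OK
Complementary slackness (lambda_i * g_i(x) = 0 for all i): OK

Verdict: yes, KKT holds.

yes


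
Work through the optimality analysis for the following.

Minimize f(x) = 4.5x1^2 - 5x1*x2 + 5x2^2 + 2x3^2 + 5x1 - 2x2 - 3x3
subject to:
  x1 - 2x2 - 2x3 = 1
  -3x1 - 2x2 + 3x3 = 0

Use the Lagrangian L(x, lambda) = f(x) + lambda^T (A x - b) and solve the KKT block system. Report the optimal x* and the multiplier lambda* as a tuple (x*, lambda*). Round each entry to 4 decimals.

Form the Lagrangian:
  L(x, lambda) = (1/2) x^T Q x + c^T x + lambda^T (A x - b)
Stationarity (grad_x L = 0): Q x + c + A^T lambda = 0.
Primal feasibility: A x = b.

This gives the KKT block system:
  [ Q   A^T ] [ x     ]   [-c ]
  [ A    0  ] [ lambda ] = [ b ]

Solving the linear system:
  x*      = (-0.3208, -0.2038, -0.4567)
  lambda* = (-1.6953, 0.4787)
  f(x*)   = 0.9343

x* = (-0.3208, -0.2038, -0.4567), lambda* = (-1.6953, 0.4787)


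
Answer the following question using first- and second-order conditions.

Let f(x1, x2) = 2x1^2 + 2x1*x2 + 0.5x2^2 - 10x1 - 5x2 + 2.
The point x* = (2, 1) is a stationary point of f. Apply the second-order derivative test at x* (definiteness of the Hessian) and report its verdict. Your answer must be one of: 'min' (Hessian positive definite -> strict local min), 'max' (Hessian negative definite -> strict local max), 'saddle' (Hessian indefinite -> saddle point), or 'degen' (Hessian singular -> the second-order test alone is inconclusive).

Compute the Hessian H = grad^2 f:
  H = [[4, 2], [2, 1]]
Verify stationarity: grad f(x*) = H x* + g = (0, 0).
Eigenvalues of H: 0, 5.
H has a zero eigenvalue (singular; positive semidefinite but not definite), so H is neither positive definite, negative definite, nor indefinite. The second-order test alone is inconclusive -> degen.
(Indeed, f is constant along the null direction of H through x*, so x* is not a strict local extremum.)

degen


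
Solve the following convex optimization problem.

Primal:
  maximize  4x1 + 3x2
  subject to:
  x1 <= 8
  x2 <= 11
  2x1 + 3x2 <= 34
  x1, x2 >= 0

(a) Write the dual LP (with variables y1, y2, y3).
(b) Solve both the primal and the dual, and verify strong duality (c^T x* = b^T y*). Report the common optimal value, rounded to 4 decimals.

The standard primal-dual pair for 'max c^T x s.t. A x <= b, x >= 0' is:
  Dual:  min b^T y  s.t.  A^T y >= c,  y >= 0.

So the dual LP is:
  minimize  8y1 + 11y2 + 34y3
  subject to:
    y1 + 2y3 >= 4
    y2 + 3y3 >= 3
    y1, y2, y3 >= 0

Solving the primal: x* = (8, 6).
  primal value c^T x* = 50.
Solving the dual: y* = (2, 0, 1).
  dual value b^T y* = 50.
Strong duality: c^T x* = b^T y*. Confirmed.

50


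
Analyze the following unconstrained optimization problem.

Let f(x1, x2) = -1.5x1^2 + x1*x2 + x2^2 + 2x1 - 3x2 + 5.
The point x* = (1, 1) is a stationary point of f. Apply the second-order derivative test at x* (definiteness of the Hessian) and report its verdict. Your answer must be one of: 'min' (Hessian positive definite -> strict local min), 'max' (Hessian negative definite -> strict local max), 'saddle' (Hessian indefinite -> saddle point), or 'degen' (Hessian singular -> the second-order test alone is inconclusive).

Compute the Hessian H = grad^2 f:
  H = [[-3, 1], [1, 2]]
Verify stationarity: grad f(x*) = H x* + g = (0, 0).
Eigenvalues of H: -3.1926, 2.1926.
Eigenvalues have mixed signs, so H is indefinite -> x* is a saddle point.

saddle


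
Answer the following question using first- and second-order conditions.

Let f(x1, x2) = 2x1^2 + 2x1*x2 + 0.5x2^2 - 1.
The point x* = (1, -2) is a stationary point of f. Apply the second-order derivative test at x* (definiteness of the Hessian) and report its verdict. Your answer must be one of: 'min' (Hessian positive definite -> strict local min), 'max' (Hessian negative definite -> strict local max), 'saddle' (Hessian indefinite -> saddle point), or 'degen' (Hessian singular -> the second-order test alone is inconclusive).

Compute the Hessian H = grad^2 f:
  H = [[4, 2], [2, 1]]
Verify stationarity: grad f(x*) = H x* + g = (0, 0).
Eigenvalues of H: 0, 5.
H has a zero eigenvalue (singular; positive semidefinite but not definite), so H is neither positive definite, negative definite, nor indefinite. The second-order test alone is inconclusive -> degen.
(Indeed, f is constant along the null direction of H through x*, so x* is not a strict local extremum.)

degen


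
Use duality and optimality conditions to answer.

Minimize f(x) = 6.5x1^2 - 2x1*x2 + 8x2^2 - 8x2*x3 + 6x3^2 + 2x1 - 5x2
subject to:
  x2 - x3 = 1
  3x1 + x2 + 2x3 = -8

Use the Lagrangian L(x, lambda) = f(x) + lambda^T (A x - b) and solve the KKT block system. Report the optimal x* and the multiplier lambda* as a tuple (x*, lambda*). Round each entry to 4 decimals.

Form the Lagrangian:
  L(x, lambda) = (1/2) x^T Q x + c^T x + lambda^T (A x - b)
Stationarity (grad_x L = 0): Q x + c + A^T lambda = 0.
Primal feasibility: A x = b.

This gives the KKT block system:
  [ Q   A^T ] [ x     ]   [-c ]
  [ A    0  ] [ lambda ] = [ b ]

Solving the linear system:
  x*      = (-1.3448, -0.6552, -1.6552)
  lambda* = (-5.1724, 4.7241)
  f(x*)   = 21.7759

x* = (-1.3448, -0.6552, -1.6552), lambda* = (-5.1724, 4.7241)


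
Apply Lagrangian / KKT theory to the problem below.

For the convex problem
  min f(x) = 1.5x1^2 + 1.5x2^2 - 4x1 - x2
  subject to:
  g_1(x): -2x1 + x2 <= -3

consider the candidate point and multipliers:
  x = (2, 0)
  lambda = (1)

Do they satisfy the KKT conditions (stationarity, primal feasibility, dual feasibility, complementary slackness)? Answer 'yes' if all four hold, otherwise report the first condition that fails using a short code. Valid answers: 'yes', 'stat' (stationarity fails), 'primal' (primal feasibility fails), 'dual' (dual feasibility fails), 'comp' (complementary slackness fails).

Gradient of f: grad f(x) = Q x + c = (2, -1)
Constraint values g_i(x) = a_i^T x - b_i:
  g_1((2, 0)) = -1
Stationarity residual: grad f(x) + sum_i lambda_i a_i = (0, 0)
  -> stationarity OK
Primal feasibility (all g_i <= 0): OK
Dual feasibility (all lambda_i >= 0): OK
Complementary slackness (lambda_i * g_i(x) = 0 for all i): FAILS

Verdict: the first failing condition is complementary_slackness -> comp.

comp
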